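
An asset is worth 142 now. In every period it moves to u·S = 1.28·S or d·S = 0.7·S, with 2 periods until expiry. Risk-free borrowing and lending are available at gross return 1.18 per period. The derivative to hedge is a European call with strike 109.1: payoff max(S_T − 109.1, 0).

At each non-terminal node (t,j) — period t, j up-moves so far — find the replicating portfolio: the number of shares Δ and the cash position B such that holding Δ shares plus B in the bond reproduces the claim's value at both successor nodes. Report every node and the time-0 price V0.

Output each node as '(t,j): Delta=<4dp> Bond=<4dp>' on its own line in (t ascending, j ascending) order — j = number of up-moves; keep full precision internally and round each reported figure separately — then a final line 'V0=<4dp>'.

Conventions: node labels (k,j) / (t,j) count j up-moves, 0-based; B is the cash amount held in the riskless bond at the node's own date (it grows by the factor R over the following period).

(0,0): Delta=0.9299 Bond=-67.5543
(1,0): Delta=0.3145 Bond=-18.5453
(1,1): Delta=1.0000 Bond=-92.4576
V0=64.4898

Since d<R<u, set p* = (R−d)/(u−d) = 0.8276; price each node as the discounted p*-expectation of its children.
At maturity the claim pays: V(2,0)=0.0000, V(2,1)=18.1320, V(2,2)=123.5528
(1,0): S=99.4000. Δ = (V_up−V_dn)/(S_up−S_dn) = (18.1320−0.0000)/(127.2320−69.5800) = 0.3145. V = [p*·18.1320 + (1−p*)·0.0000]/1.18 = 12.7168. B = V − Δ·S = -18.5453.
(1,1): S=181.7600. Δ = (V_up−V_dn)/(S_up−S_dn) = (123.5528−18.1320)/(232.6528−127.2320) = 1.0000. V = [p*·123.5528 + (1−p*)·18.1320]/1.18 = 89.3024. B = V − Δ·S = -92.4576.
(0,0): S=142.0000. Δ = (V_up−V_dn)/(S_up−S_dn) = (89.3024−12.7168)/(181.7600−99.4000) = 0.9299. V = [p*·89.3024 + (1−p*)·12.7168]/1.18 = 64.4898. B = V − Δ·S = -67.5543.
Sanity check at the root: Δ(0,0)·S0 + B(0,0) reproduces V0 = 64.4898.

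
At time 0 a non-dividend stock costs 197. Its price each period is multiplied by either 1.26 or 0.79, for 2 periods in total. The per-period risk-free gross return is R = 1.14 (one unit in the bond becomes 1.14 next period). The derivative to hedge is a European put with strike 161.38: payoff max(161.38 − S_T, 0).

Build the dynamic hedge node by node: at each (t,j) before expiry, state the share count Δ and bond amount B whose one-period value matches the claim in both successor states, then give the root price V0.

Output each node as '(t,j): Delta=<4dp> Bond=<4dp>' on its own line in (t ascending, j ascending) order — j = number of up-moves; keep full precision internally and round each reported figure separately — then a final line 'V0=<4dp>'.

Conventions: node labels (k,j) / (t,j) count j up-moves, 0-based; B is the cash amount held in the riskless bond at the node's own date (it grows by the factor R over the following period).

Under the risk-neutral measure, an up-move has probability p* = (R−d)/(u−d) = 0.7447 and values discount at R = 1.14.
At maturity the claim pays: V(2,0)=38.4323, V(2,1)=0.0000, V(2,2)=0.0000
  t=1,j=0: stock 155.6300 → up 196.0938 (V=0.0000), down 122.9477 (V=38.4323). Price 8.6075; hedge Δ=-0.5254, bond B=90.3783.
  t=1,j=1: stock 248.2200 → up 312.7572 (V=0.0000), down 196.0938 (V=0.0000). Price 0.0000; hedge Δ=0.0000, bond B=0.0000.
  t=0,j=0: stock 197.0000 → up 248.2200 (V=0.0000), down 155.6300 (V=8.6075). Price 1.9278; hedge Δ=-0.0930, bond B=20.2415.
Verification: the root portfolio costs Δ(0,0)·S0 + B(0,0) = 1.9278, matching V0.

(0,0): Delta=-0.0930 Bond=20.2415
(1,0): Delta=-0.5254 Bond=90.3783
(1,1): Delta=0.0000 Bond=0.0000
V0=1.9278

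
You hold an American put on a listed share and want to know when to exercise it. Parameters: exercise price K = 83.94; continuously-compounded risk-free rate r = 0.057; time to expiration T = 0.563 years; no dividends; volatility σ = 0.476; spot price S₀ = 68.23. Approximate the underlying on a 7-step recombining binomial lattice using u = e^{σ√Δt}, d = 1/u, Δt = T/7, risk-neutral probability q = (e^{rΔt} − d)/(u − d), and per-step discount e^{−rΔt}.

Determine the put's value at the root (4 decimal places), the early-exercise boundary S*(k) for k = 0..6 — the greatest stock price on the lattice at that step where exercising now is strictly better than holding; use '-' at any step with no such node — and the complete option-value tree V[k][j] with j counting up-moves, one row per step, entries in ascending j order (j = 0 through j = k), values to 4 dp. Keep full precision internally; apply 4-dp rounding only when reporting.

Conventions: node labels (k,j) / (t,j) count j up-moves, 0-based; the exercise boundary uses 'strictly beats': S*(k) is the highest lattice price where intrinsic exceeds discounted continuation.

params: Δt=0.08043 u=1.14453 d=0.87372 q=0.48327 e^(-rΔt)=0.99543
t_7 payoffs: 57.4191 49.1991 38.4313 24.3260 5.8488 0.0000 0.0000 0.0000
t_6: node(6,0) S=30.3539 payoff=53.5861 vs cont=53.2022 → 53.5861 [stop]  node(6,1) S=39.7620 payoff=44.1780 vs cont=43.7941 → 44.1780 [stop]  node(6,2) S=52.0861 payoff=31.8539 vs cont=31.4700 → 31.8539 [stop]  node(6,3) S=68.2300 payoff=15.7100 vs cont=15.3261 → 15.7100 [stop]  node(6,4) S=89.3777 payoff=0.0000 vs cont=3.0084 → 3.0084 [wait]  node(6,5) S=117.0800 payoff=0.0000 vs cont=0.0000 → 0.0000 [wait]  node(6,6) S=153.3686 payoff=0.0000 vs cont=0.0000 → 0.0000 [wait]  ⇒ S*(6)=68.2300
t_5: node(5,0) S=34.7409 payoff=49.1991 vs cont=48.8152 → 49.1991 [stop]  node(5,1) S=45.5087 payoff=38.4313 vs cont=38.0473 → 38.4313 [stop]  node(5,2) S=59.6140 payoff=24.3260 vs cont=23.9420 → 24.3260 [stop]  node(5,3) S=78.0912 payoff=5.8488 vs cont=9.5279 → 9.5279 [wait]  node(5,4) S=102.2953 payoff=0.0000 vs cont=1.5474 → 1.5474 [wait]  node(5,5) S=134.0015 payoff=0.0000 vs cont=0.0000 → 0.0000 [wait]  ⇒ S*(5)=59.6140
t_4: node(4,0) S=39.7620 payoff=44.1780 vs cont=43.7941 → 44.1780 [stop]  node(4,1) S=52.0861 payoff=31.8539 vs cont=31.4700 → 31.8539 [stop]  node(4,2) S=68.2300 payoff=15.7100 vs cont=17.0959 → 17.0959 [wait]  node(4,3) S=89.3777 payoff=0.0000 vs cont=5.6452 → 5.6452 [wait]  node(4,4) S=117.0800 payoff=0.0000 vs cont=0.7959 → 0.7959 [wait]  ⇒ S*(4)=52.0861
t_3: node(3,0) S=45.5087 payoff=38.4313 vs cont=38.0473 → 38.4313 [stop]  node(3,1) S=59.6140 payoff=24.3260 vs cont=24.6088 → 24.6088 [wait]  node(3,2) S=78.0912 payoff=5.8488 vs cont=11.5093 → 11.5093 [wait]  node(3,3) S=102.2953 payoff=0.0000 vs cont=3.2866 → 3.2866 [wait]  ⇒ S*(3)=45.5087
t_2: node(2,0) S=52.0861 payoff=31.8539 vs cont=31.6060 → 31.8539 [stop]  node(2,1) S=68.2300 payoff=15.7100 vs cont=18.1946 → 18.1946 [wait]  node(2,2) S=89.3777 payoff=0.0000 vs cont=7.5010 → 7.5010 [wait]  ⇒ S*(2)=52.0861
t_1: node(1,0) S=59.6140 payoff=24.3260 vs cont=25.1372 → 25.1372 [wait]  node(1,1) S=78.0912 payoff=5.8488 vs cont=12.9671 → 12.9671 [wait]  ⇒ S*(1)=-
t_0: node(0,0) S=68.2300 payoff=15.7100 vs cont=19.1677 → 19.1677 [wait]  ⇒ S*(0)=-

price = 19.1677
boundary = - - 52.0861 45.5087 52.0861 59.6140 68.2300
tree:
19.1677
25.1372 12.9671
31.8539 18.1946 7.5010
38.4313 24.6088 11.5093 3.2866
44.1780 31.8539 17.0959 5.6452 0.7959
49.1991 38.4313 24.3260 9.5279 1.5474 0.0000
53.5861 44.1780 31.8539 15.7100 3.0084 0.0000 0.0000
57.4191 49.1991 38.4313 24.3260 5.8488 0.0000 0.0000 0.0000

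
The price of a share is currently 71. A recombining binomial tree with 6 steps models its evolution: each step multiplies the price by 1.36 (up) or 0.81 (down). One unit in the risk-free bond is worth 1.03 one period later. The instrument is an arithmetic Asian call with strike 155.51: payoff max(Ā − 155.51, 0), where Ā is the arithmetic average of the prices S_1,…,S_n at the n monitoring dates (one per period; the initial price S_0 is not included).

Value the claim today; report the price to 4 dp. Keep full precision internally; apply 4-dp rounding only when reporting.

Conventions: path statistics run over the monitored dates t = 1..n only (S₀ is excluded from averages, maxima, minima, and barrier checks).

Under the martingale measure an up-move has probability p* = 0.4000; value the claim as the probability-weighted average of per-path payoffs, discounted 6 periods at R = 1.03.
Enumerate all 2^6 = 64 price paths (U = up ×1.36, D = down ×0.81); each path with k up-moves has probability p*^k·(1−p*)^(6−k).
DDDDDD: Ā=36.1995, payoff=0.0000, prob=0.046656
UDDDDD: Ā=60.7795, payoff=0.0000, prob=0.031104
DUDDDD: Ā=54.2711, payoff=0.0000, prob=0.031104
UUDDDD: Ā=91.1219, payoff=0.0000, prob=0.020736
DDUDDD: Ā=48.9994, payoff=0.0000, prob=0.031104
UDUDDD: Ā=82.2706, payoff=0.0000, prob=0.020736
DUUDDD: Ā=75.7623, payoff=0.0000, prob=0.020736
UUUDDD: Ā=127.2058, payoff=0.0000, prob=0.013824
DDDUDD: Ā=44.7293, payoff=0.0000, prob=0.031104
UDDUDD: Ā=75.1010, payoff=0.0000, prob=0.020736
DUDUDD: Ā=68.5927, payoff=0.0000, prob=0.020736
UUDUDD: Ā=115.1679, payoff=0.0000, prob=0.013824
DDUUDD: Ā=63.3209, payoff=0.0000, prob=0.020736
UDUUDD: Ā=106.3166, payoff=0.0000, prob=0.013824
DUUUDD: Ā=99.8083, payoff=0.0000, prob=0.013824
UUUUDD: Ā=167.5793, payoff=12.0693, prob=0.009216
DDDDUD: Ā=41.2705, payoff=0.0000, prob=0.031104
UDDDUD: Ā=69.2936, payoff=0.0000, prob=0.020736
DUDDUD: Ā=62.7853, payoff=0.0000, prob=0.020736
UUDDUD: Ā=105.4173, payoff=0.0000, prob=0.013824
DDUDUD: Ā=57.5136, payoff=0.0000, prob=0.020736
UDUDUD: Ā=96.5660, payoff=0.0000, prob=0.013824
DUUDUD: Ā=90.0577, payoff=0.0000, prob=0.013824
UUUDUD: Ā=151.2079, payoff=0.0000, prob=0.009216
DDDUUD: Ā=53.2434, payoff=0.0000, prob=0.020736
UDDUUD: Ā=89.3964, payoff=0.0000, prob=0.013824
DUDUUD: Ā=82.8881, payoff=0.0000, prob=0.013824
UUDUUD: Ā=139.1701, payoff=0.0000, prob=0.009216
DDUUUD: Ā=77.6163, payoff=0.0000, prob=0.013824
UDUUUD: Ā=130.3188, payoff=0.0000, prob=0.009216
DUUUUD: Ā=123.8104, payoff=0.0000, prob=0.009216
UUUUUD: Ā=207.8792, payoff=52.3692, prob=0.006144
DDDDDU: Ā=38.4689, payoff=0.0000, prob=0.031104
UDDDDU: Ā=64.5897, payoff=0.0000, prob=0.020736
DUDDDU: Ā=58.0814, payoff=0.0000, prob=0.020736
UUDDDU: Ā=97.5193, payoff=0.0000, prob=0.013824
DDUDDU: Ā=52.8096, payoff=0.0000, prob=0.020736
UDUDDU: Ā=88.6680, payoff=0.0000, prob=0.013824
DUUDDU: Ā=82.1596, payoff=0.0000, prob=0.013824
UUUDDU: Ā=137.9471, payoff=0.0000, prob=0.009216
DDDUDU: Ā=48.5395, payoff=0.0000, prob=0.020736
UDDUDU: Ā=81.4984, payoff=0.0000, prob=0.013824
DUDUDU: Ā=74.9901, payoff=0.0000, prob=0.013824
UUDUDU: Ā=125.9092, payoff=0.0000, prob=0.009216
DDUUDU: Ā=69.7183, payoff=0.0000, prob=0.013824
UDUUDU: Ā=117.0579, payoff=0.0000, prob=0.009216
DUUUDU: Ā=110.5496, payoff=0.0000, prob=0.009216
UUUUDU: Ā=185.6141, payoff=30.1041, prob=0.006144
DDDDUU: Ā=45.0807, payoff=0.0000, prob=0.020736
UDDDUU: Ā=75.6910, payoff=0.0000, prob=0.013824
DUDDUU: Ā=69.1827, payoff=0.0000, prob=0.013824
UUDDUU: Ā=116.1586, payoff=0.0000, prob=0.009216
DDUDUU: Ā=63.9110, payoff=0.0000, prob=0.013824
UDUDUU: Ā=107.3073, payoff=0.0000, prob=0.009216
DUUDUU: Ā=100.7989, payoff=0.0000, prob=0.009216
UUUDUU: Ā=169.2427, payoff=13.7327, prob=0.006144
DDDUUU: Ā=59.6408, payoff=0.0000, prob=0.013824
UDDUUU: Ā=100.1377, payoff=0.0000, prob=0.009216
DUDUUU: Ā=93.6294, payoff=0.0000, prob=0.009216
UUDUUU: Ā=157.2049, payoff=1.6949, prob=0.006144
DDUUUU: Ā=88.3576, payoff=0.0000, prob=0.009216
UDUUUU: Ā=148.3535, payoff=0.0000, prob=0.006144
DUUUUU: Ā=141.8452, payoff=0.0000, prob=0.006144
UUUUUU: Ā=238.1598, payoff=82.6498, prob=0.004096
Price = Σ prob·payoff / R^6 = 1.051268 / 1.194052 = 0.8804

price = 0.8804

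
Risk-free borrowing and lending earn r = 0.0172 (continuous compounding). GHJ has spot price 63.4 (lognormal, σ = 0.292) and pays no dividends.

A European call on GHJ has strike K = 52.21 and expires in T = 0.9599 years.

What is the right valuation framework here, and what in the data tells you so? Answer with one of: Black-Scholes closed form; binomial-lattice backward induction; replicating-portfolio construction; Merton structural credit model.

framework: Black-Scholes closed form

Key observation: the instrument is a plain European call (strike 52.21) on a lognormal asset; the exact continuous-time formula applies directly.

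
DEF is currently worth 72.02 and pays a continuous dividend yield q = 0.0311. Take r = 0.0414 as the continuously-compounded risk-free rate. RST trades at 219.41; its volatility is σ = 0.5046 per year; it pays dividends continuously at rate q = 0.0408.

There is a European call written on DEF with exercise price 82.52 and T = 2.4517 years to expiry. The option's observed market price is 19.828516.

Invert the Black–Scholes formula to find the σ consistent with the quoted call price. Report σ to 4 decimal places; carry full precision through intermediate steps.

At σ = 0.5504 the Black–Scholes value reproduces the quote:
σ√T = 0.5504·√2.4517 = 0.861811
d₁ = (ln(S/K) + (r−q+σ²/2)T) / (σ√T) = (ln(72.02/82.52) + (0.0414−0.0311+0.5504²/2)·2.4517) / 0.861811 = (-0.136097 + 0.396612) / 0.861811 = 0.302288
d₂ = d₁ − σ√T = 0.302288 − 0.861811 = -0.559523
e^{−rT} = 0.903481
e^{−qT} = 0.926587
N(d₁) = 0.618784,  N(d₂) = 0.287902
V = S·e^{−qT}·N(d₁) − K·e^{−rT}·N(d₂) = 41.293138 − 21.464622 = 19.828516 (matching the quote); vega is positive throughout, so no other σ reproduces this price

sigma = 0.5504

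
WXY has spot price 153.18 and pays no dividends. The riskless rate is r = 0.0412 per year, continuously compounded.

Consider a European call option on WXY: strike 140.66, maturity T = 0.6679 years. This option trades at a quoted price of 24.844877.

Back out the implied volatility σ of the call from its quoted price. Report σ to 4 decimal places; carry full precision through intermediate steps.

At σ = 0.3251 the Black–Scholes value reproduces the quote:
σ√T = 0.3251·√0.6679 = 0.265688
d₁ = (ln(S/K) + (r+σ²/2)T) / (σ√T) = (ln(153.18/140.66) + (0.0412+0.3251²/2)·0.6679) / 0.265688 = (0.085268 + 0.062813) / 0.265688 = 0.557347
d₂ = d₁ − σ√T = 0.557347 − 0.265688 = 0.291659
e^{−rT} = 0.972858
N(d₁) = 0.711355,  N(d₂) = 0.614726
V = S·N(d₁) − K·e^{−rT}·N(d₂) = 108.965343 − 84.120466 = 24.844877 (the quoted price), and the Black–Scholes price is strictly increasing in σ, so σ is unique

sigma = 0.3251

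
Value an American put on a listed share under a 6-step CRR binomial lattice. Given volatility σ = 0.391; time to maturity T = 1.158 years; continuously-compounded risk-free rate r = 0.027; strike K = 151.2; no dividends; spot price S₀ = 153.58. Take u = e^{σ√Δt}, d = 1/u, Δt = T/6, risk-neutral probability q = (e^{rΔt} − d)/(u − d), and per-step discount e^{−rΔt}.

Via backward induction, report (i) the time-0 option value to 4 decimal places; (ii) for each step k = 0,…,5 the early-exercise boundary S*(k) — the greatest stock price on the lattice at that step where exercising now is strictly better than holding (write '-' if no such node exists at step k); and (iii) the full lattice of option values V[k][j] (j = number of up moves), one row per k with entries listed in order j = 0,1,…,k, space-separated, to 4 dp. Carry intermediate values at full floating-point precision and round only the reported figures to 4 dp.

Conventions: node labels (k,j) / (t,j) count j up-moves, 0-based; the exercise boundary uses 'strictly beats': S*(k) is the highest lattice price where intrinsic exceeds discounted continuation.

Δt=0.19300, u=1.18741, d=0.84217, q=0.47230, disc=e^(-rΔt)=0.99480
k=6 terminal: V=max(K-S,0) → 96.4059 73.9437 42.2733 0.0000 0.0000 0.0000 0.0000
k=5: j=0 S=65.0630 intr=86.1370 cont=85.3512 V=86.1370[EX]; j=1 S=91.7348 intr=59.4652 cont=58.6793 V=59.4652[EX]; j=2 S=129.3405 intr=21.8595 cont=22.1919 V=22.1919[hold]; j=3 S=182.3622 intr=0.0000 cont=0.0000 V=0.0000[hold]; j=4 S=257.1196 intr=0.0000 cont=0.0000 V=0.0000[hold]; j=5 S=362.5229 intr=0.0000 cont=0.0000 V=0.0000[hold]  S*(5)=91.7348
k=4: j=0 S=77.2563 intr=73.9437 cont=73.1578 V=73.9437[EX]; j=1 S=108.9267 intr=42.2733 cont=41.6436 V=42.2733[EX]; j=2 S=153.5800 intr=0.0000 cont=11.6499 V=11.6499[hold]; j=3 S=216.5384 intr=0.0000 cont=0.0000 V=0.0000[hold]; j=4 S=305.3060 intr=0.0000 cont=0.0000 V=0.0000[hold]  S*(4)=108.9267
k=3: j=0 S=91.7348 intr=59.4652 cont=58.6793 V=59.4652[EX]; j=1 S=129.3405 intr=21.8595 cont=27.6655 V=27.6655[hold]; j=2 S=182.3622 intr=0.0000 cont=6.1157 V=6.1157[hold]; j=3 S=257.1196 intr=0.0000 cont=0.0000 V=0.0000[hold]  S*(3)=91.7348
k=2: j=0 S=108.9267 intr=42.2733 cont=44.2153 V=44.2153[hold]; j=1 S=153.5800 intr=0.0000 cont=17.3967 V=17.3967[hold]; j=2 S=216.5384 intr=0.0000 cont=3.2105 V=3.2105[hold]  S*(2)=-
k=1: j=0 S=129.3405 intr=21.8595 cont=31.3851 V=31.3851[hold]; j=1 S=182.3622 intr=0.0000 cont=10.6411 V=10.6411[hold]  S*(1)=-
k=0: j=0 S=153.5800 intr=0.0000 cont=21.4756 V=21.4756[hold]  S*(0)=-

price = 21.4756
boundary = - - - 91.7348 108.9267 91.7348
tree:
21.4756
31.3851 10.6411
44.2153 17.3967 3.2105
59.4652 27.6655 6.1157 0.0000
73.9437 42.2733 11.6499 0.0000 0.0000
86.1370 59.4652 22.1919 0.0000 0.0000 0.0000
96.4059 73.9437 42.2733 0.0000 0.0000 0.0000 0.0000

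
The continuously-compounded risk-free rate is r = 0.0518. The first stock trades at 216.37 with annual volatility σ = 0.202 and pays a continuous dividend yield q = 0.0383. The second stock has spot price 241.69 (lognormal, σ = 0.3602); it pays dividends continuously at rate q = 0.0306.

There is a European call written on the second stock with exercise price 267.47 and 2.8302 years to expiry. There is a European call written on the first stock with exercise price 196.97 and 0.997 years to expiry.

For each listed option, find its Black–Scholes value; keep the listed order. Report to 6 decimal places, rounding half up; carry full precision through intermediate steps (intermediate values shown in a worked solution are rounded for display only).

[the second stock call K=267.47]
σ√T = 0.3602·√2.8302 = 0.605972
d₁ = (ln(S/K) + (r−q+σ²/2)T) / (σ√T) = (ln(241.69/267.47) + (0.0518−0.0306+0.3602²/2)·2.8302) / 0.605972 = (-0.101351 + 0.243601) / 0.605972 = 0.234746
d₂ = d₁ − σ√T = 0.234746 − 0.605972 = -0.371225
e^{−rT} = 0.863636
e^{−qT} = 0.917040
N(d₁) = 0.592797,  N(d₂) = 0.355235
price = S·e^{−qT}·N(d₁) − K·e^{−rT}·N(d₂) = 131.387209 − 82.058043 = 49.329167
[the first stock call K=196.97]
σ√T = 0.202·√0.997 = 0.201697
d₁ = (ln(S/K) + (r−q+σ²/2)T) / (σ√T) = (ln(216.37/196.97) + (0.0518−0.0383+0.202²/2)·0.997) / 0.201697 = (0.093938 + 0.033800) / 0.201697 = 0.633321
d₂ = d₁ − σ√T = 0.633321 − 0.201697 = 0.431624
e^{−rT} = 0.949666
e^{−qT} = 0.962535
N(d₁) = 0.736738,  N(d₂) = 0.666993
price = S·e^{−qT}·N(d₁) − K·e^{−rT}·N(d₂) = 153.435726 − 124.764829 = 28.670896

price(the second stock call K=267.47) = 49.329167
price(the first stock call K=196.97) = 28.670896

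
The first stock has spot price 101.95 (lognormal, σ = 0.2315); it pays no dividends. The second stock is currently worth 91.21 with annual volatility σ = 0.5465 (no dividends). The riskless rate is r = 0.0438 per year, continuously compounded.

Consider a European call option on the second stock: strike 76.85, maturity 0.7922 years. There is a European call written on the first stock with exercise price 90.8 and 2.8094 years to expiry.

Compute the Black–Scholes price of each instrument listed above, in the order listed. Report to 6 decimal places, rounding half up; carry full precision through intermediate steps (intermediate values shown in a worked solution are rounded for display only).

[the second stock call K=76.85]
σ√T = 0.5465·√0.7922 = 0.486416
d₁ = (ln(S/K) + (r+σ²/2)T) / (σ√T) = (ln(91.21/76.85) + (0.0438+0.5465²/2)·0.7922) / 0.486416 = (0.171309 + 0.152998) / 0.486416 = 0.666729
d₂ = d₁ − σ√T = 0.666729 − 0.486416 = 0.180313
e^{−rT} = 0.965897
N(d₁) = 0.747527,  N(d₂) = 0.571547
price = S·N(d₁) − K·e^{−rT}·N(d₂) = 68.181977 − 42.425438 = 25.756539
[the first stock call K=90.8]
σ√T = 0.2315·√2.8094 = 0.388023
d₁ = (ln(S/K) + (r+σ²/2)T) / (σ√T) = (ln(101.95/90.8) + (0.0438+0.2315²/2)·2.8094) / 0.388023 = (0.115823 + 0.198333) / 0.388023 = 0.809632
d₂ = d₁ − σ√T = 0.809632 − 0.388023 = 0.421608
e^{−rT} = 0.884218
N(d₁) = 0.790924,  N(d₂) = 0.663345
price = S·N(d₁) − K·e^{−rT}·N(d₂) = 80.634709 − 53.257939 = 27.376770

price(the second stock call K=76.85) = 25.756539
price(the first stock call K=90.8) = 27.376770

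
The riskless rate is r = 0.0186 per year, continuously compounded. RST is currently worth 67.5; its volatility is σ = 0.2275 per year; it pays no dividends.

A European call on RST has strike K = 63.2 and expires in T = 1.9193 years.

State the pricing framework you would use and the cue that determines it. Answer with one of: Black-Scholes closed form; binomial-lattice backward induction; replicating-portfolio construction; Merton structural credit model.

framework: Black-Scholes closed form

Key observation: with RST following a GBM at constant σ and r, the European call struck at 63.2 prices in closed form — nothing here needs a stepwise model or a balance sheet.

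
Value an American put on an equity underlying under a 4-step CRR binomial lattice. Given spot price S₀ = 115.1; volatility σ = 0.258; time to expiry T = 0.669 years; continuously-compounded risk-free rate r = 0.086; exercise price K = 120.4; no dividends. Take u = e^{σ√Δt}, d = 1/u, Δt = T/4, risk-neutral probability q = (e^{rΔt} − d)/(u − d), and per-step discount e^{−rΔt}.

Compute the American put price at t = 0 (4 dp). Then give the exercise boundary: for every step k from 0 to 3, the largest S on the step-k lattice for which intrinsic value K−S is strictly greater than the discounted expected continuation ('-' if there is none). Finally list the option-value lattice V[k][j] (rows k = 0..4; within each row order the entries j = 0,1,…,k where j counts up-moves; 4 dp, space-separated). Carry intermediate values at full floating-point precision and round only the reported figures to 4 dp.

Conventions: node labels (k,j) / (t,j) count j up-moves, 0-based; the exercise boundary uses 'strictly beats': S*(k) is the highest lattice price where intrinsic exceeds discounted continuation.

Δt=0.16725  u=1.11128  d=0.89986  q=0.54217  discount=0.98572
step 4 (expiry): payoffs max(K−S,0) = 44.9287 27.1973 5.3000 0.0000 0.0000
step 3: (k=3,j=0): S=83.8697, K−S=36.5303, hold=34.8109 ⇒ V=36.5303 exercise | (k=3,j=1): S=103.5743, K−S=16.8257, hold=15.1063 ⇒ V=16.8257 exercise | (k=3,j=2): S=127.9083, K−S=0.0000, hold=2.3918 ⇒ V=2.3918 continue | (k=3,j=3): S=157.9594, K−S=0.0000, hold=0.0000 ⇒ V=0.0000 continue  boundary S*=103.5743
step 2: (k=2,j=0): S=93.2027, K−S=27.1973, hold=25.4779 ⇒ V=27.1973 exercise | (k=2,j=1): S=115.1000, K−S=5.3000, hold=8.8715 ⇒ V=8.8715 continue | (k=2,j=2): S=142.1419, K−S=0.0000, hold=1.0794 ⇒ V=1.0794 continue  boundary S*=93.2027
step 1: (k=1,j=0): S=103.5743, K−S=16.8257, hold=17.0151 ⇒ V=17.0151 continue | (k=1,j=1): S=127.9083, K−S=0.0000, hold=4.5805 ⇒ V=4.5805 continue  boundary S*=-
step 0: (k=0,j=0): S=115.1000, K−S=5.3000, hold=10.1267 ⇒ V=10.1267 continue  boundary S*=-

price = 10.1267
boundary = - - 93.2027 103.5743
tree:
10.1267
17.0151 4.5805
27.1973 8.8715 1.0794
36.5303 16.8257 2.3918 0.0000
44.9287 27.1973 5.3000 0.0000 0.0000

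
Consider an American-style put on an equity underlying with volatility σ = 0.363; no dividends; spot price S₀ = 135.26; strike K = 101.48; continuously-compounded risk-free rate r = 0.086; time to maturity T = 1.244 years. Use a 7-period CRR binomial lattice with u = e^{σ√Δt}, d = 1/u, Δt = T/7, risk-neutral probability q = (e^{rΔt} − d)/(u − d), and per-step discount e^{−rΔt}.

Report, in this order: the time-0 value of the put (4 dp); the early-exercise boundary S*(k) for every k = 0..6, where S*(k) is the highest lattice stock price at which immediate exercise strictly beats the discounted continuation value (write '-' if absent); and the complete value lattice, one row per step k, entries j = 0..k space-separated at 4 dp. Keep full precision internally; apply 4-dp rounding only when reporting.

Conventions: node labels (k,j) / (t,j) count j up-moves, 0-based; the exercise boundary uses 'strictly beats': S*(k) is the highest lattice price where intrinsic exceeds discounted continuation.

price = 4.4200
boundary = - - - - 73.3389 62.9326 73.3389
tree:
4.4200
7.3522 1.7576
11.9126 3.2258 0.4108
18.6849 5.8147 0.8547 0.0000
28.1411 10.2320 1.7783 0.0000 0.0000
38.5474 17.4069 3.6997 0.0000 0.0000 0.0000
47.4771 28.1411 7.6972 0.0000 0.0000 0.0000 0.0000
55.1398 38.5474 16.0140 0.0000 0.0000 0.0000 0.0000 0.0000

Δt=0.17771, u=1.16536, d=0.85811, q=0.51194, disc=e^(-rΔt)=0.98483
k=7 terminal: V=max(K-S,0) → 55.1398 38.5474 16.0140 0.0000 0.0000 0.0000 0.0000 0.0000
k=6: j=0 S=54.0029 intr=47.4771 cont=45.9379 V=47.4771[EX]; j=1 S=73.3389 intr=28.1411 cont=26.6019 V=28.1411[EX]; j=2 S=99.5983 intr=1.8817 cont=7.6972 V=7.6972[hold]; j=3 S=135.2600 intr=0.0000 cont=0.0000 V=0.0000[hold]; j=4 S=183.6906 intr=0.0000 cont=0.0000 V=0.0000[hold]; j=5 S=249.4620 intr=0.0000 cont=0.0000 V=0.0000[hold]; j=6 S=338.7832 intr=0.0000 cont=0.0000 V=0.0000[hold]  S*(6)=73.3389
k=5: j=0 S=62.9326 intr=38.5474 cont=37.0082 V=38.5474[EX]; j=1 S=85.4660 intr=16.0140 cont=17.4069 V=17.4069[hold]; j=2 S=116.0675 intr=0.0000 cont=3.6997 V=3.6997[hold]; j=3 S=157.6261 intr=0.0000 cont=0.0000 V=0.0000[hold]; j=4 S=214.0650 intr=0.0000 cont=0.0000 V=0.0000[hold]; j=5 S=290.7121 intr=0.0000 cont=0.0000 V=0.0000[hold]  S*(5)=62.9326
k=4: j=0 S=73.3389 intr=28.1411 cont=27.3042 V=28.1411[EX]; j=1 S=99.5983 intr=1.8817 cont=10.2320 V=10.2320[hold]; j=2 S=135.2600 intr=0.0000 cont=1.7783 V=1.7783[hold]; j=3 S=183.6906 intr=0.0000 cont=0.0000 V=0.0000[hold]; j=4 S=249.4620 intr=0.0000 cont=0.0000 V=0.0000[hold]  S*(4)=73.3389
k=3: j=0 S=85.4660 intr=16.0140 cont=18.6849 V=18.6849[hold]; j=1 S=116.0675 intr=0.0000 cont=5.8147 V=5.8147[hold]; j=2 S=157.6261 intr=0.0000 cont=0.8547 V=0.8547[hold]; j=3 S=214.0650 intr=0.0000 cont=0.0000 V=0.0000[hold]  S*(3)=-
k=2: j=0 S=99.5983 intr=1.8817 cont=11.9126 V=11.9126[hold]; j=1 S=135.2600 intr=0.0000 cont=3.2258 V=3.2258[hold]; j=2 S=183.6906 intr=0.0000 cont=0.4108 V=0.4108[hold]  S*(2)=-
k=1: j=0 S=116.0675 intr=0.0000 cont=7.3522 V=7.3522[hold]; j=1 S=157.6261 intr=0.0000 cont=1.7576 V=1.7576[hold]  S*(1)=-
k=0: j=0 S=135.2600 intr=0.0000 cont=4.4200 V=4.4200[hold]  S*(0)=-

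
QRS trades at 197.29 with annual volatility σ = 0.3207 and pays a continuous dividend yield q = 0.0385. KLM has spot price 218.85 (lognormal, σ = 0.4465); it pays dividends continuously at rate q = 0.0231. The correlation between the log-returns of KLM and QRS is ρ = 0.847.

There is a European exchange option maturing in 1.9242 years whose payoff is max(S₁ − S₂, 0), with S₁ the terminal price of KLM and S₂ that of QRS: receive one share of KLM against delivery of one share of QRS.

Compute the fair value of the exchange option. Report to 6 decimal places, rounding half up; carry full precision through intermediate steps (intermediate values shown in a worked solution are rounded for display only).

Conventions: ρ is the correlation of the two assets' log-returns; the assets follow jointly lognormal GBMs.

exchange price = 41.461768

σ_eff = √(σ₁² + σ₂² − 2ρσ₁σ₂) = √(0.4465² + 0.3207² − 2·0.847·0.4465·0.3207) = 0.244218
d₁ = (ln(S₁/S₂) + (q₂ − q₁ + σ_eff²/2)T) / (σ_eff√T) = (ln(218.85/197.29) + (0.0385 − 0.0231 + 0.029821)·1.9242) / 0.338769 = 0.563000
d₂ = d₁ − σ_eff√T = 0.563000 − 0.338769 = 0.224231
N(d₁) = 0.713282,  N(d₂) = 0.588711
V = S₁·e^{−q₁T}·N(d₁) − S₂·e^{−q₂T}·N(d₂) = 149.315229 − 107.853461 = 41.461768
Key observation: the rate r is irrelevant here: denominating values in QRS turns the exchange into a ratio option on S₁/S₂, and discounting at r drops out.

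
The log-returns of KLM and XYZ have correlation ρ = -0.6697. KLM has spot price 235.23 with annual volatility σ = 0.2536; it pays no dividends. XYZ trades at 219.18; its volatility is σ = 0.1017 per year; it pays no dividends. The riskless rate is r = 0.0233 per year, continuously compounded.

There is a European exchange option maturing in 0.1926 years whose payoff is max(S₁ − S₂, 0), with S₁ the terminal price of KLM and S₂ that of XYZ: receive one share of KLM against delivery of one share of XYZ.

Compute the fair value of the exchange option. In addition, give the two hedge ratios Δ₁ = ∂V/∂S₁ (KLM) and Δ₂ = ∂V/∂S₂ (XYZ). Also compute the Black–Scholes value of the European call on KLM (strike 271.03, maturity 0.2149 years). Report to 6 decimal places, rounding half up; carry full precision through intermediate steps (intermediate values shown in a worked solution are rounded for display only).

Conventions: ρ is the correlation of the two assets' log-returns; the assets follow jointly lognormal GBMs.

σ_eff = √(σ₁² + σ₂² − 2ρσ₁σ₂) = √(0.2536² + 0.1017² − 2·-0.6697·0.2536·0.1017) = 0.330455
d₁ = (ln(S₁/S₂) + (q₂ − q₁ + σ_eff²/2)T) / (σ_eff√T) = (ln(235.23/219.18) + (0.0 − 0.0 + 0.054600)·0.1926) / 0.145024 = 0.559813
d₂ = d₁ − σ_eff√T = 0.559813 − 0.145024 = 0.414789
N(d₁) = 0.712197,  N(d₂) = 0.660852
V = S₁·e^{−q₁T}·N(d₁) − S₂·e^{−q₂T}·N(d₂) = 167.530003 − 144.845506 = 22.684497
Δ₁ = e^{−q₁T}·N(d₁) = 0.712197;  Δ₂ = −e^{−q₂T}·N(d₂) = -0.660852
[vanilla: KLM call K=271.03]
σ√T = 0.2536·√0.2149 = 0.117562
d₁ = (ln(S/K) + (r+σ²/2)T) / (σ√T) = (ln(235.23/271.03) + (0.0233+0.2536²/2)·0.2149) / 0.117562 = (-0.141666 + 0.011918) / 0.117562 = -1.103656
d₂ = d₁ − σ√T = -1.103656 − 0.117562 = -1.221218
e^{−rT} = 0.995005
N(d₁) = 0.134871,  N(d₂) = 0.111002
price = S·N(d₁) − K·e^{−rT}·N(d₂) = 31.725748 − 29.934530 = 1.791218

exchange price = 22.684497
Δ1 = 0.712197
Δ2 = -0.660852
price(KLM call K=271.03) = 1.791218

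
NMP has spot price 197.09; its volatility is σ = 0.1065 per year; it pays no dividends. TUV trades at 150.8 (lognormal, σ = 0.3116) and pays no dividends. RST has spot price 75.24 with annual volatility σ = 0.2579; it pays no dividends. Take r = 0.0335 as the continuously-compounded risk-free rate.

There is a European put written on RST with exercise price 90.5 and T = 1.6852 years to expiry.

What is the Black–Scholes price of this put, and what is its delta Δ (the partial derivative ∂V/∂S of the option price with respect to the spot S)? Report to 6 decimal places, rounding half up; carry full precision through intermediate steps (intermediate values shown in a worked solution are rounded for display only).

σ√T = 0.2579·√1.6852 = 0.334794
d₁ = (ln(S/K) + (r+σ²/2)T) / (σ√T) = (ln(75.24/90.5) + (0.0335+0.2579²/2)·1.6852) / 0.334794 = (-0.184667 + 0.112498) / 0.334794 = -0.215564
d₂ = d₁ − σ√T = -0.215564 − 0.334794 = -0.550357
e^{−rT} = 0.945110
N(−d₁) = 0.585336,  N(−d₂) = 0.708963
Put price V = K·e^{−rT}·N(−d₂) − S·N(−d₁) = 60.639311 − 44.040682 = 16.598629
Δ = −N(−d₁) = -0.585336

price = 16.598629
Δ = -0.585336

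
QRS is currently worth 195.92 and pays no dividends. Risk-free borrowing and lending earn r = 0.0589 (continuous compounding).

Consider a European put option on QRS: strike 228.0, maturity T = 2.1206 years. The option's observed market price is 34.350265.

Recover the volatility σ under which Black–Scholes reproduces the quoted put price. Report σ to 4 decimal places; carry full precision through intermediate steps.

sigma = 0.2760

At σ = 0.2760 the Black–Scholes value reproduces the quote:
σ√T = 0.276·√2.1206 = 0.401919
d₁ = (ln(S/K) + (r+σ²/2)T) / (σ√T) = (ln(195.92/228.0) + (0.0589+0.276²/2)·2.1206) / 0.401919 = (-0.151639 + 0.205673) / 0.401919 = 0.134439
d₂ = d₁ − σ√T = 0.134439 − 0.401919 = -0.267480
e^{−rT} = 0.882582
N(−d₁) = 0.446528,  N(−d₂) = 0.605450
V = K·e^{−rT}·N(−d₂) − S·N(−d₁) = 121.833985 − 87.483719 = 34.350265 (the observed quote) — the price is monotone increasing in volatility, hence this σ is the only solution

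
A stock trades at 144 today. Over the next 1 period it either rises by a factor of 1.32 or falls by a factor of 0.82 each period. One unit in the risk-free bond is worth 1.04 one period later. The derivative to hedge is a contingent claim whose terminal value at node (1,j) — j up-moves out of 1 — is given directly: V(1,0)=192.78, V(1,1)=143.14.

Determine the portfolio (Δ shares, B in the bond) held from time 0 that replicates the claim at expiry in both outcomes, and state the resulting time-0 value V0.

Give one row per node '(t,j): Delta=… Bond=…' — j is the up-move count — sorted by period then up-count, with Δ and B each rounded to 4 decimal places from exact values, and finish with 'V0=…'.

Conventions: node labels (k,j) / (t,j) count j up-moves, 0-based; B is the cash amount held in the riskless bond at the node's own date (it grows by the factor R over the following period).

(0,0): Delta=-0.6894 Bond=263.6438
V0=164.3638

No-arbitrage ⇒ martingale measure with p* = (R−d)/(u−d) = 0.4400.
Expiry values: V(1,0)=192.7800, V(1,1)=143.1400
  t=0,j=0: stock 144.0000 → up 190.0800 (V=143.1400), down 118.0800 (V=192.7800). Price 164.3638; hedge Δ=-0.6894, bond B=263.6438.
Verification: the root portfolio costs Δ(0,0)·S0 + B(0,0) = 164.3638, matching V0.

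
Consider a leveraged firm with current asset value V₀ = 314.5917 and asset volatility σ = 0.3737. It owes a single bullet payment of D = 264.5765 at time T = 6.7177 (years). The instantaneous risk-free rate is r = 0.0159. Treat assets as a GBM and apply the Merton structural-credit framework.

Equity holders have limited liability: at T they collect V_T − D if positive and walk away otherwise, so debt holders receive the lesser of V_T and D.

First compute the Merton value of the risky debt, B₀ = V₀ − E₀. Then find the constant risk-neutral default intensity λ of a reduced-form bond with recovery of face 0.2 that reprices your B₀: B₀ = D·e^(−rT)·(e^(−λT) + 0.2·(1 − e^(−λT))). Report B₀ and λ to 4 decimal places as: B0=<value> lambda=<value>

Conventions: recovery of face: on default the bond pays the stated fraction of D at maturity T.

B0=169.5876 lambda=0.0661

Work the structural quantities from V₀ = 314.5917 against face 264.5765:
d₁ = [ln(V₀/D) + (r + σ²/2)T] / (σ√T)
   = [ln(314.5917/264.5765) + (0.0159 + 0.5·0.3737²)·6.7177] / (0.3737·√6.7177)
   = [0.173145 + 0.575881] / 0.968575 = 0.773327
d₂ = d₁ − σ√T = 0.773327 − 0.968575 = -0.195248
N(d₁) = 0.780336,  N(d₂) = 0.422599,  e^(−rT) = 0.898695
E₀ = V₀·N(d₁) − D·e^(−rT)·N(d₂)
   = 314.5917·0.780336 − 264.5765·0.898695·0.422599 = 145.004135
B₀ = V₀ − E₀ = 314.5917 − 145.004135 = 169.587565
e^(−λT) = (B₀·e^(rT)/D − 0.2)/(1 − 0.2) = (169.5876·1.112724/264.5765 − 0.2)/0.8 = 0.64153922
λ = −ln(0.64153922)/6.7177 = 0.066077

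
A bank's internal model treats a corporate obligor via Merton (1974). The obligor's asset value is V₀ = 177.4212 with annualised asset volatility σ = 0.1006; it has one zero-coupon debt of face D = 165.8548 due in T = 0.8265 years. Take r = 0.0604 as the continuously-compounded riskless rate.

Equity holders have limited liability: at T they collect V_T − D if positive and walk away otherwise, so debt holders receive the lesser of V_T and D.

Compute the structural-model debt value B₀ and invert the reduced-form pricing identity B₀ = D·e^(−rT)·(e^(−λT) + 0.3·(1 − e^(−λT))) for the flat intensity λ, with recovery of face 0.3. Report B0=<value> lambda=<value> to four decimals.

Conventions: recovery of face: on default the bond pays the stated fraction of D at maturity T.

B0=157.0567 lambda=0.0079

Apply the equity-as-call identities (strike 165.8548, horizon 0.8265 years):
d₁ = [ln(V₀/D) + (r + σ²/2)T] / (σ√T)
   = [ln(177.4212/165.8548) + (0.0604 + 0.5·0.1006²)·0.8265] / (0.1006·√0.8265)
   = [0.067414 + 0.054103] / 0.091458 = 1.328668
d₂ = d₁ − σ√T = 1.328668 − 0.091458 = 1.237211
N(d₁) = 0.908021,  N(d₂) = 0.891996,  e^(−rT) = 0.951305
E₀ = V₀·N(d₁) − D·e^(−rT)·N(d₂)
   = 177.4212·0.908021 − 165.8548·0.951305·0.891996 = 20.364508
B₀ = V₀ − E₀ = 177.4212 − 20.364508 = 157.056692
e^(−λT) = (B₀·e^(rT)/D − 0.3)/(1 − 0.3) = (157.0567·1.051188/165.8548 − 0.3)/0.7 = 0.99346468
λ = −ln(0.99346468)/0.8265 = 0.007933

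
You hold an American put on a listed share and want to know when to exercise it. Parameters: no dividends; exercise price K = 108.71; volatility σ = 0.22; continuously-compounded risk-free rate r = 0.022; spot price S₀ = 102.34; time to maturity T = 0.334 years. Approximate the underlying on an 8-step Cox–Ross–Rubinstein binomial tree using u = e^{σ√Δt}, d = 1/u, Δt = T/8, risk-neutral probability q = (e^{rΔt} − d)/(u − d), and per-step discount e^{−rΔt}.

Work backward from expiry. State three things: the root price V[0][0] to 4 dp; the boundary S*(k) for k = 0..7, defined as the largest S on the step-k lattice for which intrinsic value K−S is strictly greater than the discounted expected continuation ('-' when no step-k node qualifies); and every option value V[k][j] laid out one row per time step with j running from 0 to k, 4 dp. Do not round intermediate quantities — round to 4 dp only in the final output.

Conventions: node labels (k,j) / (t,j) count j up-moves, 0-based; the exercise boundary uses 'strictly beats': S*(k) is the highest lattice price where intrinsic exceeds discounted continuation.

price = 8.8047
boundary = - - - 89.4289 85.4979 89.4289 93.5407 97.8415
tree:
8.8047
11.8171 5.7962
15.3554 8.2860 3.3068
19.2811 11.4420 5.1325 1.4798
23.2121 15.1838 7.7060 2.5580 0.3999
26.9703 19.2811 11.0977 4.3146 0.7989 0.0000
30.5633 23.2121 15.1693 7.0299 1.5961 0.0000 0.0000
33.9984 26.9703 19.2811 10.8685 3.1886 0.0000 0.0000 0.0000
37.2825 30.5633 23.2121 15.1693 6.3700 0.0000 0.0000 0.0000 0.0000

Δt=0.04175, u=1.04598, d=0.95604, q=0.49898, disc=e^(-rΔt)=0.99908
k=8 terminal: V=max(K-S,0) → 37.2825 30.5633 23.2121 15.1693 6.3700 0.0000 0.0000 0.0000 0.0000
k=7: j=0 S=74.7116 intr=33.9984 cont=33.8986 V=33.9984[EX]; j=1 S=81.7397 intr=26.9703 cont=26.8705 V=26.9703[EX]; j=2 S=89.4289 intr=19.2811 cont=19.1813 V=19.2811[EX]; j=3 S=97.8415 intr=10.8685 cont=10.7687 V=10.8685[EX]; j=4 S=107.0454 intr=1.6646 cont=3.1886 V=3.1886[hold]; j=5 S=117.1151 intr=0.0000 cont=0.0000 V=0.0000[hold]; j=6 S=128.1321 intr=0.0000 cont=0.0000 V=0.0000[hold]; j=7 S=140.1854 intr=0.0000 cont=0.0000 V=0.0000[hold]  S*(7)=97.8415
k=6: j=0 S=78.1467 intr=30.5633 cont=30.4635 V=30.5633[EX]; j=1 S=85.4979 intr=23.2121 cont=23.1123 V=23.2121[EX]; j=2 S=93.5407 intr=15.1693 cont=15.0695 V=15.1693[EX]; j=3 S=102.3400 intr=6.3700 cont=7.0299 V=7.0299[hold]; j=4 S=111.9671 intr=0.0000 cont=1.5961 V=1.5961[hold]; j=5 S=122.4998 intr=0.0000 cont=0.0000 V=0.0000[hold]; j=6 S=134.0233 intr=0.0000 cont=0.0000 V=0.0000[hold]  S*(6)=93.5407
k=5: j=0 S=81.7397 intr=26.9703 cont=26.8705 V=26.9703[EX]; j=1 S=89.4289 intr=19.2811 cont=19.1813 V=19.2811[EX]; j=2 S=97.8415 intr=10.8685 cont=11.0977 V=11.0977[hold]; j=3 S=107.0454 intr=1.6646 cont=4.3146 V=4.3146[hold]; j=4 S=117.1151 intr=0.0000 cont=0.7989 V=0.7989[hold]; j=5 S=128.1321 intr=0.0000 cont=0.0000 V=0.0000[hold]  S*(5)=89.4289
k=4: j=0 S=85.4979 intr=23.2121 cont=23.1123 V=23.2121[EX]; j=1 S=93.5407 intr=15.1693 cont=15.1838 V=15.1838[hold]; j=2 S=102.3400 intr=6.3700 cont=7.7060 V=7.7060[hold]; j=3 S=111.9671 intr=0.0000 cont=2.5580 V=2.5580[hold]; j=4 S=122.4998 intr=0.0000 cont=0.3999 V=0.3999[hold]  S*(4)=85.4979
k=3: j=0 S=89.4289 intr=19.2811 cont=19.1885 V=19.2811[EX]; j=1 S=97.8415 intr=10.8685 cont=11.4420 V=11.4420[hold]; j=2 S=107.0454 intr=1.6646 cont=5.1325 V=5.1325[hold]; j=3 S=117.1151 intr=0.0000 cont=1.4798 V=1.4798[hold]  S*(3)=89.4289
k=2: j=0 S=93.5407 intr=15.1693 cont=15.3554 V=15.3554[hold]; j=1 S=102.3400 intr=6.3700 cont=8.2860 V=8.2860[hold]; j=2 S=111.9671 intr=0.0000 cont=3.3068 V=3.3068[hold]  S*(2)=-
k=1: j=0 S=97.8415 intr=10.8685 cont=11.8171 V=11.8171[hold]; j=1 S=107.0454 intr=1.6646 cont=5.7962 V=5.7962[hold]  S*(1)=-
k=0: j=0 S=102.3400 intr=6.3700 cont=8.8047 V=8.8047[hold]  S*(0)=-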